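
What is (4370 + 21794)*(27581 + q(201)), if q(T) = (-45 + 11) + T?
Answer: 725998672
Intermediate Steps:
q(T) = -34 + T
(4370 + 21794)*(27581 + q(201)) = (4370 + 21794)*(27581 + (-34 + 201)) = 26164*(27581 + 167) = 26164*27748 = 725998672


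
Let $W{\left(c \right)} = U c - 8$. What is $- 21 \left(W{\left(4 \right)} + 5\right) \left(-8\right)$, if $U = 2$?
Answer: $840$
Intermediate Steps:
$W{\left(c \right)} = -8 + 2 c$ ($W{\left(c \right)} = 2 c - 8 = -8 + 2 c$)
$- 21 \left(W{\left(4 \right)} + 5\right) \left(-8\right) = - 21 \left(\left(-8 + 2 \cdot 4\right) + 5\right) \left(-8\right) = - 21 \left(\left(-8 + 8\right) + 5\right) \left(-8\right) = - 21 \left(0 + 5\right) \left(-8\right) = \left(-21\right) 5 \left(-8\right) = \left(-105\right) \left(-8\right) = 840$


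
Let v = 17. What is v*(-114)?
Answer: -1938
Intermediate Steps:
v*(-114) = 17*(-114) = -1938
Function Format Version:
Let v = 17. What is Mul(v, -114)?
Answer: -1938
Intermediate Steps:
Mul(v, -114) = Mul(17, -114) = -1938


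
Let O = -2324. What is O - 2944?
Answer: -5268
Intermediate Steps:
O - 2944 = -2324 - 2944 = -5268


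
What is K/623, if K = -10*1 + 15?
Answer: 5/623 ≈ 0.0080257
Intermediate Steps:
K = 5 (K = -10 + 15 = 5)
K/623 = 5/623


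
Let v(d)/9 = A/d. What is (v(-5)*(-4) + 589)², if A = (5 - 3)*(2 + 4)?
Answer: 11404129/25 ≈ 4.5617e+5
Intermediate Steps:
A = 12 (A = 2*6 = 12)
v(d) = 108/d (v(d) = 9*(12/d) = 108/d)
(v(-5)*(-4) + 589)² = ((108/(-5))*(-4) + 589)² = ((108*(-⅕))*(-4) + 589)² = (-108/5*(-4) + 589)² = (432/5 + 589)² = (3377/5)² = 11404129/25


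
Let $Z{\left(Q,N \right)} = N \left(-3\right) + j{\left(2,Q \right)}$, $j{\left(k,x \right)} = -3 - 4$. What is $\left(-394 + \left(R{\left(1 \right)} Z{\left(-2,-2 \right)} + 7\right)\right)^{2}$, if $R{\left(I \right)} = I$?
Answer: $150544$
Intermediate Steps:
$j{\left(k,x \right)} = -7$
$Z{\left(Q,N \right)} = -7 - 3 N$ ($Z{\left(Q,N \right)} = N \left(-3\right) - 7 = - 3 N - 7 = -7 - 3 N$)
$\left(-394 + \left(R{\left(1 \right)} Z{\left(-2,-2 \right)} + 7\right)\right)^{2} = \left(-394 + \left(1 \left(-7 - -6\right) + 7\right)\right)^{2} = \left(-394 + \left(1 \left(-7 + 6\right) + 7\right)\right)^{2} = \left(-394 + \left(1 \left(-1\right) + 7\right)\right)^{2} = \left(-394 + \left(-1 + 7\right)\right)^{2} = \left(-394 + 6\right)^{2} = \left(-388\right)^{2} = 150544$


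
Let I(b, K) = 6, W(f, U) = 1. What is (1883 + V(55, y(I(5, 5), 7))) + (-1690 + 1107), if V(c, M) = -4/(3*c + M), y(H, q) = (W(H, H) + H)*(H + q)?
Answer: 83199/64 ≈ 1300.0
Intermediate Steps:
y(H, q) = (1 + H)*(H + q)
V(c, M) = -4/(M + 3*c)
(1883 + V(55, y(I(5, 5), 7))) + (-1690 + 1107) = (1883 - 4/((6 + 7 + 6**2 + 6*7) + 3*55)) + (-1690 + 1107) = (1883 - 4/((6 + 7 + 36 + 42) + 165)) - 583 = (1883 - 4/(91 + 165)) - 583 = (1883 - 4/256) - 583 = (1883 - 4*1/256) - 583 = (1883 - 1/64) - 583 = 120511/64 - 583 = 83199/64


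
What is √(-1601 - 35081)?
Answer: I*√36682 ≈ 191.53*I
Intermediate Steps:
√(-1601 - 35081) = √(-36682) = I*√36682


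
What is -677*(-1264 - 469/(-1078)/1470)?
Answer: 193719659281/226380 ≈ 8.5573e+5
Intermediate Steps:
-677*(-1264 - 469/(-1078)/1470) = -677*(-1264 - 469*(-1/1078)*(1/1470)) = -677*(-1264 + (67/154)*(1/1470)) = -677*(-1264 + 67/226380) = -677*(-286144253/226380) = 193719659281/226380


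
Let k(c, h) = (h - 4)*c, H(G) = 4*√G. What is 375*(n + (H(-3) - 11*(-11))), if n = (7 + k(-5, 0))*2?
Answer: 65625 + 1500*I*√3 ≈ 65625.0 + 2598.1*I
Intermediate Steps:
k(c, h) = c*(-4 + h) (k(c, h) = (-4 + h)*c = c*(-4 + h))
n = 54 (n = (7 - 5*(-4 + 0))*2 = (7 - 5*(-4))*2 = (7 + 20)*2 = 27*2 = 54)
375*(n + (H(-3) - 11*(-11))) = 375*(54 + (4*√(-3) - 11*(-11))) = 375*(54 + (4*(I*√3) + 121)) = 375*(54 + (4*I*√3 + 121)) = 375*(54 + (121 + 4*I*√3)) = 375*(175 + 4*I*√3) = 65625 + 1500*I*√3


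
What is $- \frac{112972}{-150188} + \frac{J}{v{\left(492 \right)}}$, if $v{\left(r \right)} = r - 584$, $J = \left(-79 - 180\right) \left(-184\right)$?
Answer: $- \frac{19421103}{37547} \approx -517.25$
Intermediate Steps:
$J = 47656$ ($J = \left(-259\right) \left(-184\right) = 47656$)
$v{\left(r \right)} = -584 + r$
$- \frac{112972}{-150188} + \frac{J}{v{\left(492 \right)}} = - \frac{112972}{-150188} + \frac{47656}{-584 + 492} = \left(-112972\right) \left(- \frac{1}{150188}\right) + \frac{47656}{-92} = \frac{28243}{37547} + 47656 \left(- \frac{1}{92}\right) = \frac{28243}{37547} - 518 = - \frac{19421103}{37547}$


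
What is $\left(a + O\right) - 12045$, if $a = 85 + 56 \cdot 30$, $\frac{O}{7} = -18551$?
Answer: $-140137$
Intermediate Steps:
$O = -129857$ ($O = 7 \left(-18551\right) = -129857$)
$a = 1765$ ($a = 85 + 1680 = 1765$)
$\left(a + O\right) - 12045 = \left(1765 - 129857\right) - 12045 = -128092 - 12045 = -140137$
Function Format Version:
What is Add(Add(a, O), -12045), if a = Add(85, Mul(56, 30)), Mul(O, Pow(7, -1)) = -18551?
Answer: -140137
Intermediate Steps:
O = -129857 (O = Mul(7, -18551) = -129857)
a = 1765 (a = Add(85, 1680) = 1765)
Add(Add(a, O), -12045) = Add(Add(1765, -129857), -12045) = Add(-128092, -12045) = -140137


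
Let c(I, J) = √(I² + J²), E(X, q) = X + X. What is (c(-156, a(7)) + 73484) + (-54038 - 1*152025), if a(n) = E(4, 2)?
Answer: -132579 + 20*√61 ≈ -1.3242e+5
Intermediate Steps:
E(X, q) = 2*X
a(n) = 8 (a(n) = 2*4 = 8)
(c(-156, a(7)) + 73484) + (-54038 - 1*152025) = (√((-156)² + 8²) + 73484) + (-54038 - 1*152025) = (√(24336 + 64) + 73484) + (-54038 - 152025) = (√24400 + 73484) - 206063 = (20*√61 + 73484) - 206063 = (73484 + 20*√61) - 206063 = -132579 + 20*√61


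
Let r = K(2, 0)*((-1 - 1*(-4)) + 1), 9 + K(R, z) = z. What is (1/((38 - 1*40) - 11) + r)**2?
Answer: 219961/169 ≈ 1301.5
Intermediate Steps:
K(R, z) = -9 + z
r = -36 (r = (-9 + 0)*((-1 - 1*(-4)) + 1) = -9*((-1 + 4) + 1) = -9*(3 + 1) = -9*4 = -36)
(1/((38 - 1*40) - 11) + r)**2 = (1/((38 - 1*40) - 11) - 36)**2 = (1/((38 - 40) - 11) - 36)**2 = (1/(-2 - 11) - 36)**2 = (1/(-13) - 36)**2 = (-1/13 - 36)**2 = (-469/13)**2 = 219961/169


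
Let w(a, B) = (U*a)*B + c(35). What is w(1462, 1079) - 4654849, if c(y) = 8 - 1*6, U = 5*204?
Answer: 1604393113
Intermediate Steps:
U = 1020
c(y) = 2 (c(y) = 8 - 6 = 2)
w(a, B) = 2 + 1020*B*a (w(a, B) = (1020*a)*B + 2 = 1020*B*a + 2 = 2 + 1020*B*a)
w(1462, 1079) - 4654849 = (2 + 1020*1079*1462) - 4654849 = (2 + 1609047960) - 4654849 = 1609047962 - 4654849 = 1604393113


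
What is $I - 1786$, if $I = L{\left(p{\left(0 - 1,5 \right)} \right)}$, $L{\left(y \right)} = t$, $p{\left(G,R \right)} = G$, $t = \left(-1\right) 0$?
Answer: $-1786$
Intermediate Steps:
$t = 0$
$L{\left(y \right)} = 0$
$I = 0$
$I - 1786 = 0 - 1786 = -1786$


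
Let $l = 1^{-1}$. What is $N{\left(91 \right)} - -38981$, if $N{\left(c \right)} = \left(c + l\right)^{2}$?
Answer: $47445$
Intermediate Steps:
$l = 1$
$N{\left(c \right)} = \left(1 + c\right)^{2}$ ($N{\left(c \right)} = \left(c + 1\right)^{2} = \left(1 + c\right)^{2}$)
$N{\left(91 \right)} - -38981 = \left(1 + 91\right)^{2} - -38981 = 92^{2} + 38981 = 8464 + 38981 = 47445$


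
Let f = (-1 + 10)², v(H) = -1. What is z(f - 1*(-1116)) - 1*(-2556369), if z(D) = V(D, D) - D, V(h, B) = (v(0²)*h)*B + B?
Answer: 1123560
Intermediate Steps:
V(h, B) = B - B*h (V(h, B) = (-h)*B + B = -B*h + B = B - B*h)
f = 81 (f = 9² = 81)
z(D) = -D + D*(1 - D) (z(D) = D*(1 - D) - D = -D + D*(1 - D))
z(f - 1*(-1116)) - 1*(-2556369) = -(81 - 1*(-1116))² - 1*(-2556369) = -(81 + 1116)² + 2556369 = -1*1197² + 2556369 = -1*1432809 + 2556369 = -1432809 + 2556369 = 1123560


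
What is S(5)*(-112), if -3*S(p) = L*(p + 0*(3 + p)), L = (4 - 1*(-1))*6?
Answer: 5600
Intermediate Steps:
L = 30 (L = (4 + 1)*6 = 5*6 = 30)
S(p) = -10*p (S(p) = -10*(p + 0*(3 + p)) = -10*(p + 0) = -10*p)
S(5)*(-112) = -10*5*(-112) = -50*(-112) = 5600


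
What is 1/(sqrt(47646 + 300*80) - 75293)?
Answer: -75293/5668964203 - sqrt(71646)/5668964203 ≈ -1.3329e-5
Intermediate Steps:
1/(sqrt(47646 + 300*80) - 75293) = 1/(sqrt(47646 + 24000) - 75293) = 1/(sqrt(71646) - 75293) = 1/(-75293 + sqrt(71646))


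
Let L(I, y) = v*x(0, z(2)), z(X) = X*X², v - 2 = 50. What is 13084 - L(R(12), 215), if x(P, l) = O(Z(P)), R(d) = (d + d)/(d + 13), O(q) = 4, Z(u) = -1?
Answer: 12876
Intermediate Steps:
v = 52 (v = 2 + 50 = 52)
z(X) = X³
R(d) = 2*d/(13 + d) (R(d) = (2*d)/(13 + d) = 2*d/(13 + d))
x(P, l) = 4
L(I, y) = 208 (L(I, y) = 52*4 = 208)
13084 - L(R(12), 215) = 13084 - 1*208 = 13084 - 208 = 12876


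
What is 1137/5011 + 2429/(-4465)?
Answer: -7095014/22374115 ≈ -0.31711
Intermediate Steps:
1137/5011 + 2429/(-4465) = 1137*(1/5011) + 2429*(-1/4465) = 1137/5011 - 2429/4465 = -7095014/22374115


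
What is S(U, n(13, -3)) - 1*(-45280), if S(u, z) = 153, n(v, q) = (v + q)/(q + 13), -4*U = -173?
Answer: 45433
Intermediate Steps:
U = 173/4 (U = -¼*(-173) = 173/4 ≈ 43.250)
n(v, q) = (q + v)/(13 + q)
S(U, n(13, -3)) - 1*(-45280) = 153 - 1*(-45280) = 153 + 45280 = 45433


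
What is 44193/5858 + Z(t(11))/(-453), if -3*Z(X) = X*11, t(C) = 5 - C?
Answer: 19890553/2653674 ≈ 7.4955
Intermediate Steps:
Z(X) = -11*X/3 (Z(X) = -X*11/3 = -11*X/3)
44193/5858 + Z(t(11))/(-453) = 44193/5858 - 11*(5 - 1*11)/3/(-453) = 44193*(1/5858) - 11*(5 - 11)/3*(-1/453) = 44193/5858 - 11/3*(-6)*(-1/453) = 44193/5858 + 22*(-1/453) = 44193/5858 - 22/453 = 19890553/2653674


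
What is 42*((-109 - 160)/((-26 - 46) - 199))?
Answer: 11298/271 ≈ 41.690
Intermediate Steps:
42*((-109 - 160)/((-26 - 46) - 199)) = 42*(-269/(-72 - 199)) = 42*(-269/(-271)) = 42*(-269*(-1/271)) = 42*(269/271) = 11298/271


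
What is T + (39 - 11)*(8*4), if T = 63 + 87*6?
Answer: 1481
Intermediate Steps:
T = 585 (T = 63 + 522 = 585)
T + (39 - 11)*(8*4) = 585 + (39 - 11)*(8*4) = 585 + 28*32 = 585 + 896 = 1481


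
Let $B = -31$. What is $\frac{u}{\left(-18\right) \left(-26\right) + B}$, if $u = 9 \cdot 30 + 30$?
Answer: $\frac{300}{437} \approx 0.6865$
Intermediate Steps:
$u = 300$ ($u = 270 + 30 = 300$)
$\frac{u}{\left(-18\right) \left(-26\right) + B} = \frac{300}{\left(-18\right) \left(-26\right) - 31} = \frac{300}{468 - 31} = \frac{300}{437}$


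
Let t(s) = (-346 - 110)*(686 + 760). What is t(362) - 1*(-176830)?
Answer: -482546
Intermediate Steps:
t(s) = -659376 (t(s) = -456*1446 = -659376)
t(362) - 1*(-176830) = -659376 - 1*(-176830) = -659376 + 176830 = -482546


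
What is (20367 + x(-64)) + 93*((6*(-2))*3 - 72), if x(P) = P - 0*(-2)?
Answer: 10259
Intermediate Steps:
x(P) = P (x(P) = P - 5*0 = P + 0 = P)
(20367 + x(-64)) + 93*((6*(-2))*3 - 72) = (20367 - 64) + 93*((6*(-2))*3 - 72) = 20303 + 93*(-12*3 - 72) = 20303 + 93*(-36 - 72) = 20303 + 93*(-108) = 20303 - 10044 = 10259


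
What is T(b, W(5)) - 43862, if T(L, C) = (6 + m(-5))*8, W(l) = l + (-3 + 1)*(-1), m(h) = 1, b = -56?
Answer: -43806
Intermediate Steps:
W(l) = 2 + l (W(l) = l - 2*(-1) = l + 2 = 2 + l)
T(L, C) = 56 (T(L, C) = (6 + 1)*8 = 7*8 = 56)
T(b, W(5)) - 43862 = 56 - 43862 = -43806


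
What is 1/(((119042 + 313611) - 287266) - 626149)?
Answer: -1/480762 ≈ -2.0800e-6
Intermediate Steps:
1/(((119042 + 313611) - 287266) - 626149) = 1/((432653 - 287266) - 626149) = 1/(145387 - 626149) = 1/(-480762) = -1/480762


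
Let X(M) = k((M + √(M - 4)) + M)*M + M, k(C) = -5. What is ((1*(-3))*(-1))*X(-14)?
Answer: 168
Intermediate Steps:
X(M) = -4*M (X(M) = -5*M + M = -4*M)
((1*(-3))*(-1))*X(-14) = ((1*(-3))*(-1))*(-4*(-14)) = -3*(-1)*56 = 3*56 = 168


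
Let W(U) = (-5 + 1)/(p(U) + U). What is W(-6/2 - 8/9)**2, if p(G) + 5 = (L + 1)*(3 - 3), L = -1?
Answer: 81/400 ≈ 0.20250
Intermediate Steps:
p(G) = -5 (p(G) = -5 + (-1 + 1)*(3 - 3) = -5 + 0*0 = -5 + 0 = -5)
W(U) = -4/(-5 + U) (W(U) = (-5 + 1)/(-5 + U) = -4/(-5 + U))
W(-6/2 - 8/9)**2 = (-4/(-5 + (-6/2 - 8/9)))**2 = (-4/(-5 + (-6*1/2 - 8*1/9)))**2 = (-4/(-5 + (-3 - 8/9)))**2 = (-4/(-5 - 35/9))**2 = (-4/(-80/9))**2 = (-4*(-9/80))**2 = (9/20)**2 = 81/400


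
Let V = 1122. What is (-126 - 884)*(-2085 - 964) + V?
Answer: 3080612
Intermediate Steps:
(-126 - 884)*(-2085 - 964) + V = (-126 - 884)*(-2085 - 964) + 1122 = -1010*(-3049) + 1122 = 3079490 + 1122 = 3080612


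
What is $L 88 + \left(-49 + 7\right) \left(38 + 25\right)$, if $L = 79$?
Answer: $4306$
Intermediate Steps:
$L 88 + \left(-49 + 7\right) \left(38 + 25\right) = 79 \cdot 88 + \left(-49 + 7\right) \left(38 + 25\right) = 6952 - 2646 = 4306$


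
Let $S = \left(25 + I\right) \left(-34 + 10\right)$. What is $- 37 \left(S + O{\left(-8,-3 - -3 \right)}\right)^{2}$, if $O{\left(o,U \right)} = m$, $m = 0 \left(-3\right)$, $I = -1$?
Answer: $-12275712$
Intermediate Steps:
$m = 0$
$O{\left(o,U \right)} = 0$
$S = -576$ ($S = \left(25 - 1\right) \left(-34 + 10\right) = 24 \left(-24\right) = -576$)
$- 37 \left(S + O{\left(-8,-3 - -3 \right)}\right)^{2} = - 37 \left(-576 + 0\right)^{2} = - 37 \left(-576\right)^{2} = \left(-37\right) 331776 = -12275712$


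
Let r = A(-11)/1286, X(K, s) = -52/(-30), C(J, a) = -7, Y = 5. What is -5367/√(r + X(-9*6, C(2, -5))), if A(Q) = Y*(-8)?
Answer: -5367*√158351610/16418 ≈ -4113.6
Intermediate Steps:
A(Q) = -40 (A(Q) = 5*(-8) = -40)
X(K, s) = 26/15 (X(K, s) = -52*(-1/30) = 26/15)
r = -20/643 (r = -40/1286 = -40*1/1286 = -20/643 ≈ -0.031104)
-5367/√(r + X(-9*6, C(2, -5))) = -5367/√(-20/643 + 26/15) = -5367*√158351610/16418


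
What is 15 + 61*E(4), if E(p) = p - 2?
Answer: 137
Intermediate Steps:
E(p) = -2 + p
15 + 61*E(4) = 15 + 61*(-2 + 4) = 15 + 61*2 = 15 + 122 = 137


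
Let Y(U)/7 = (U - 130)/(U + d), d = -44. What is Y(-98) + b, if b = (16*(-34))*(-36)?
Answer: 1391262/71 ≈ 19595.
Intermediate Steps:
Y(U) = 7*(-130 + U)/(-44 + U) (Y(U) = 7*((U - 130)/(U - 44)) = 7*((-130 + U)/(-44 + U)) = 7*(-130 + U)/(-44 + U))
b = 19584 (b = -544*(-36) = 19584)
Y(-98) + b = 7*(-130 - 98)/(-44 - 98) + 19584 = 7*(-228)/(-142) + 19584 = 7*(-1/142)*(-228) + 19584 = 798/71 + 19584 = 1391262/71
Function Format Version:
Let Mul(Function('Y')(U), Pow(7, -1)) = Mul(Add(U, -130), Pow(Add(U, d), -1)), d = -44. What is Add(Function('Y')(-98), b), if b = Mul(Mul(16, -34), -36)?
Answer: Rational(1391262, 71) ≈ 19595.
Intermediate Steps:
Function('Y')(U) = Mul(7, Pow(Add(-44, U), -1), Add(-130, U)) (Function('Y')(U) = Mul(7, Mul(Add(U, -130), Pow(Add(U, -44), -1))) = Mul(7, Mul(Add(-130, U), Pow(Add(-44, U), -1))) = Mul(7, Mul(Pow(Add(-44, U), -1), Add(-130, U))) = Mul(7, Pow(Add(-44, U), -1), Add(-130, U)))
b = 19584 (b = Mul(-544, -36) = 19584)
Add(Function('Y')(-98), b) = Add(Mul(7, Pow(Add(-44, -98), -1), Add(-130, -98)), 19584) = Add(Mul(7, Pow(-142, -1), -228), 19584) = Add(Mul(7, Rational(-1, 142), -228), 19584) = Add(Rational(798, 71), 19584) = Rational(1391262, 71)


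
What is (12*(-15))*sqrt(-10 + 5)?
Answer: -180*I*sqrt(5) ≈ -402.49*I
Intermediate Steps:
(12*(-15))*sqrt(-10 + 5) = -180*I*sqrt(5)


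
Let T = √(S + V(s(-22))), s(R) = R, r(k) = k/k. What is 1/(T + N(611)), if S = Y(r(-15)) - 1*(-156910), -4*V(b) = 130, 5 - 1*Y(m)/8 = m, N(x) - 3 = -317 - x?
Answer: -1850/1397431 - √627638/1397431 ≈ -0.0018908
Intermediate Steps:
N(x) = -314 - x (N(x) = 3 + (-317 - x) = -314 - x)
r(k) = 1
Y(m) = 40 - 8*m
V(b) = -65/2 (V(b) = -¼*130 = -65/2)
S = 156942 (S = (40 - 8*1) - 1*(-156910) = (40 - 8) + 156910 = 32 + 156910 = 156942)
T = √627638/2 (T = √(156942 - 65/2) = √(313819/2) = √627638/2 ≈ 396.12)
1/(T + N(611)) = 1/(√627638/2 + (-314 - 1*611)) = 1/(√627638/2 + (-314 - 611)) = 1/(√627638/2 - 925) = 1/(-925 + √627638/2)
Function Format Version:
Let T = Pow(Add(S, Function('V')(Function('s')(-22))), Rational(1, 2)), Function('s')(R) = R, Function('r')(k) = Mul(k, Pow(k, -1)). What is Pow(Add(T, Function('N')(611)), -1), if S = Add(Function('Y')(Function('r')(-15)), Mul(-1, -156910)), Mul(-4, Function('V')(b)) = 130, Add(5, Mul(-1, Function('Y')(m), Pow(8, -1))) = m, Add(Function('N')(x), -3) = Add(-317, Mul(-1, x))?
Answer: Add(Rational(-1850, 1397431), Mul(Rational(-1, 1397431), Pow(627638, Rational(1, 2)))) ≈ -0.0018908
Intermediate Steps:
Function('N')(x) = Add(-314, Mul(-1, x)) (Function('N')(x) = Add(3, Add(-317, Mul(-1, x))) = Add(-314, Mul(-1, x)))
Function('r')(k) = 1
Function('Y')(m) = Add(40, Mul(-8, m))
Function('V')(b) = Rational(-65, 2) (Function('V')(b) = Mul(Rational(-1, 4), 130) = Rational(-65, 2))
S = 156942 (S = Add(Add(40, Mul(-8, 1)), Mul(-1, -156910)) = Add(Add(40, -8), 156910) = Add(32, 156910) = 156942)
T = Mul(Rational(1, 2), Pow(627638, Rational(1, 2))) (T = Pow(Add(156942, Rational(-65, 2)), Rational(1, 2)) = Pow(Rational(313819, 2), Rational(1, 2)) = Mul(Rational(1, 2), Pow(627638, Rational(1, 2))) ≈ 396.12)
Pow(Add(T, Function('N')(611)), -1) = Pow(Add(Mul(Rational(1, 2), Pow(627638, Rational(1, 2))), Add(-314, Mul(-1, 611))), -1) = Pow(Add(Mul(Rational(1, 2), Pow(627638, Rational(1, 2))), Add(-314, -611)), -1) = Pow(Add(Mul(Rational(1, 2), Pow(627638, Rational(1, 2))), -925), -1) = Pow(Add(-925, Mul(Rational(1, 2), Pow(627638, Rational(1, 2)))), -1)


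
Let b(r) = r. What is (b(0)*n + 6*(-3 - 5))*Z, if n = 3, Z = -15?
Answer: 720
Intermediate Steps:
(b(0)*n + 6*(-3 - 5))*Z = (0*3 + 6*(-3 - 5))*(-15) = (0 + 6*(-8))*(-15) = (0 - 48)*(-15) = -48*(-15) = 720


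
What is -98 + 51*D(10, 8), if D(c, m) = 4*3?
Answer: 514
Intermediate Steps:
D(c, m) = 12
-98 + 51*D(10, 8) = -98 + 51*12 = -98 + 612 = 514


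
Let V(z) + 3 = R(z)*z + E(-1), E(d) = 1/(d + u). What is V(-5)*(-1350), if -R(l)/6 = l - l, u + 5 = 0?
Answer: 4275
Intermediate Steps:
u = -5 (u = -5 + 0 = -5)
R(l) = 0 (R(l) = -6*(l - l) = -6*0 = 0)
E(d) = 1/(-5 + d) (E(d) = 1/(d - 5) = 1/(-5 + d))
V(z) = -19/6 (V(z) = -3 + (0*z + 1/(-5 - 1)) = -3 + (0 + 1/(-6)) = -3 + (0 - ⅙) = -3 - ⅙ = -19/6)
V(-5)*(-1350) = -19/6*(-1350) = 4275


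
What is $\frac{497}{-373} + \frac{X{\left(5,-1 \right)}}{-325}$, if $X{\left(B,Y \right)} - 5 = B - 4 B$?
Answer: $- \frac{31559}{24245} \approx -1.3017$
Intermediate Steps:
$X{\left(B,Y \right)} = 5 - 3 B$ ($X{\left(B,Y \right)} = 5 + \left(B - 4 B\right) = 5 - 3 B$)
$\frac{497}{-373} + \frac{X{\left(5,-1 \right)}}{-325} = \frac{497}{-373} + \frac{5 - 15}{-325} = 497 \left(- \frac{1}{373}\right) + \left(5 - 15\right) \left(- \frac{1}{325}\right) = - \frac{497}{373} - - \frac{2}{65} = - \frac{497}{373} + \frac{2}{65} = - \frac{31559}{24245}$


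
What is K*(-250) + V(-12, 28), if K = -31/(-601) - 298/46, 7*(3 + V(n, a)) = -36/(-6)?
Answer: 155255655/96761 ≈ 1604.5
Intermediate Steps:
V(n, a) = -15/7 (V(n, a) = -3 + (-36/(-6))/7 = -3 + (-36*(-⅙))/7 = -3 + (⅐)*6 = -3 + 6/7 = -15/7)
K = -88836/13823 (K = -31*(-1/601) - 298*1/46 = 31/601 - 149/23 = -88836/13823 ≈ -6.4267)
K*(-250) + V(-12, 28) = -88836/13823*(-250) - 15/7 = 22209000/13823 - 15/7 = 155255655/96761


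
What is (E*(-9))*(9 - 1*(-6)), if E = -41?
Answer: 5535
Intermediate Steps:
(E*(-9))*(9 - 1*(-6)) = (-41*(-9))*(9 - 1*(-6)) = 369*(9 + 6) = 369*15 = 5535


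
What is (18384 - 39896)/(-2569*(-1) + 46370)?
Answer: -21512/48939 ≈ -0.43957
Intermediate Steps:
(18384 - 39896)/(-2569*(-1) + 46370) = -21512/(2569 + 46370) = -21512/48939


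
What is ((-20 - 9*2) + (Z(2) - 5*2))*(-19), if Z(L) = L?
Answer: 874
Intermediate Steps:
((-20 - 9*2) + (Z(2) - 5*2))*(-19) = ((-20 - 9*2) + (2 - 5*2))*(-19) = ((-20 - 1*18) + (2 - 10))*(-19) = ((-20 - 18) - 8)*(-19) = (-38 - 8)*(-19) = -46*(-19) = 874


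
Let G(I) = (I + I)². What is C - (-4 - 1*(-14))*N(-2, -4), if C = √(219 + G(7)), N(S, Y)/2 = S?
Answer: 40 + √415 ≈ 60.372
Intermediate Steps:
N(S, Y) = 2*S
G(I) = 4*I² (G(I) = (2*I)² = 4*I²)
C = √415 (C = √(219 + 4*7²) = √(219 + 4*49) = √(219 + 196) = √415 ≈ 20.372)
C - (-4 - 1*(-14))*N(-2, -4) = √415 - (-4 - 1*(-14))*2*(-2) = √415 - (-4 + 14)*(-4) = √415 - 10*(-4) = √415 - 1*(-40) = √415 + 40 = 40 + √415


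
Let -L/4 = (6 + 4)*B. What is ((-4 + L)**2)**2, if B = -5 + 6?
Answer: 3748096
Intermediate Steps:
B = 1
L = -40 (L = -4*(6 + 4) = -40 ≈ -40.000)
((-4 + L)**2)**2 = ((-4 - 40)**2)**2 = ((-44)**2)**2 = 1936**2 = 3748096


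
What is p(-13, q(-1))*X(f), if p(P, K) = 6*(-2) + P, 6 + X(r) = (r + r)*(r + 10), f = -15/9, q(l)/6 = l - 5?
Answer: 7600/9 ≈ 844.44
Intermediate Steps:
q(l) = -30 + 6*l (q(l) = 6*(l - 5) = 6*(-5 + l) = -30 + 6*l)
f = -5/3 (f = -15*⅑ = -5/3 ≈ -1.6667)
X(r) = -6 + 2*r*(10 + r) (X(r) = -6 + (r + r)*(r + 10) = -6 + (2*r)*(10 + r) = -6 + 2*r*(10 + r))
p(P, K) = -12 + P
p(-13, q(-1))*X(f) = (-12 - 13)*(-6 + 2*(-5/3)² + 20*(-5/3)) = -25*(-6 + 2*(25/9) - 100/3) = -25*(-6 + 50/9 - 100/3) = -25*(-304/9) = 7600/9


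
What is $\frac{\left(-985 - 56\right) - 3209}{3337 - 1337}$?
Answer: $- \frac{17}{8} \approx -2.125$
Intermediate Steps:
$\frac{\left(-985 - 56\right) - 3209}{3337 - 1337} = \frac{\left(-985 - 56\right) - 3209}{2000} = \left(-1041 - 3209\right) \frac{1}{2000} = \left(-4250\right) \frac{1}{2000} = - \frac{17}{8}$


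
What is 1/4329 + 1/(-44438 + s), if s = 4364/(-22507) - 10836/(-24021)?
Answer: 2409379628035/11555952856338618 ≈ 0.00020850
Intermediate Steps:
s = 15450912/60071183 (s = 4364*(-1/22507) - 10836*(-1/24021) = -4364/22507 + 1204/2669 = 15450912/60071183 ≈ 0.25721)
1/4329 + 1/(-44438 + s) = 1/4329 + 1/(-44438 + 15450912/60071183) = 1/4329 + 1/(-2669427779242/60071183) = 1/4329 - 60071183/2669427779242 = 2409379628035/11555952856338618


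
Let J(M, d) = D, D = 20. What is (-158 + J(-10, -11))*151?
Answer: -20838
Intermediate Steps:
J(M, d) = 20
(-158 + J(-10, -11))*151 = (-158 + 20)*151 = -138*151 = -20838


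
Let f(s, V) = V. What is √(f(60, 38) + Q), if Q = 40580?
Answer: √40618 ≈ 201.54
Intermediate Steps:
√(f(60, 38) + Q) = √(38 + 40580) = √40618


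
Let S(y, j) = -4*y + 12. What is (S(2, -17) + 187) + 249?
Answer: 440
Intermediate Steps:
S(y, j) = 12 - 4*y
(S(2, -17) + 187) + 249 = ((12 - 4*2) + 187) + 249 = ((12 - 8) + 187) + 249 = (4 + 187) + 249 = 191 + 249 = 440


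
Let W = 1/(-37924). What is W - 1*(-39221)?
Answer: 1487417203/37924 ≈ 39221.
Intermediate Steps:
W = -1/37924 ≈ -2.6369e-5
W - 1*(-39221) = -1/37924 - 1*(-39221) = -1/37924 + 39221 = 1487417203/37924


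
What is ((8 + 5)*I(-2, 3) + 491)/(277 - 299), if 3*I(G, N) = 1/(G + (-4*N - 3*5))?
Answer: -21352/957 ≈ -22.311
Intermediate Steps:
I(G, N) = 1/(3*(-15 + G - 4*N)) (I(G, N) = 1/(3*(G + (-4*N - 3*5))) = 1/(3*(G + (-4*N - 15))) = 1/(3*(G + (-15 - 4*N))) = 1/(3*(-15 + G - 4*N)))
((8 + 5)*I(-2, 3) + 491)/(277 - 299) = ((8 + 5)*(1/(3*(-15 - 2 - 4*3))) + 491)/(277 - 299) = (13*(1/(3*(-15 - 2 - 12))) + 491)/(-22) = (13*((1/3)/(-29)) + 491)*(-1/22) = (13*((1/3)*(-1/29)) + 491)*(-1/22) = (13*(-1/87) + 491)*(-1/22) = (-13/87 + 491)*(-1/22) = (42704/87)*(-1/22) = -21352/957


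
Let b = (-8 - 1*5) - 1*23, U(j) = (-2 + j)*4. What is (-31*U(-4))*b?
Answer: -26784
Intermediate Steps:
U(j) = -8 + 4*j
b = -36 (b = (-8 - 5) - 23 = -13 - 23 = -36)
(-31*U(-4))*b = -31*(-8 + 4*(-4))*(-36) = -31*(-8 - 16)*(-36) = -31*(-24)*(-36) = 744*(-36) = -26784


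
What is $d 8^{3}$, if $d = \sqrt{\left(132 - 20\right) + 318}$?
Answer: $512 \sqrt{430} \approx 10617.0$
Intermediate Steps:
$d = \sqrt{430}$ ($d = \sqrt{\left(132 - 20\right) + 318} = \sqrt{112 + 318} = \sqrt{430} \approx 20.736$)
$d 8^{3} = \sqrt{430} \cdot 8^{3} = \sqrt{430} \cdot 512 = 512 \sqrt{430}$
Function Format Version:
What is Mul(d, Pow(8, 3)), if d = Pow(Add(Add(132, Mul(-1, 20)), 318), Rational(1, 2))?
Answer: Mul(512, Pow(430, Rational(1, 2))) ≈ 10617.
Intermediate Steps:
d = Pow(430, Rational(1, 2)) (d = Pow(Add(Add(132, -20), 318), Rational(1, 2)) = Pow(Add(112, 318), Rational(1, 2)) = Pow(430, Rational(1, 2)) ≈ 20.736)
Mul(d, Pow(8, 3)) = Mul(Pow(430, Rational(1, 2)), Pow(8, 3)) = Mul(Pow(430, Rational(1, 2)), 512) = Mul(512, Pow(430, Rational(1, 2)))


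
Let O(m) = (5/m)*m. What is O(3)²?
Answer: 25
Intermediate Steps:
O(m) = 5
O(3)² = 5² = 25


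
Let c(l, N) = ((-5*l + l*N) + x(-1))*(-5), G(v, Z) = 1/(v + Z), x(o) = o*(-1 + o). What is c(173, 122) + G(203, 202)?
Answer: -40992074/405 ≈ -1.0122e+5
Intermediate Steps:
G(v, Z) = 1/(Z + v)
c(l, N) = -10 + 25*l - 5*N*l (c(l, N) = ((-5*l + l*N) - (-1 - 1))*(-5) = ((-5*l + N*l) - 1*(-2))*(-5) = ((-5*l + N*l) + 2)*(-5) = (2 - 5*l + N*l)*(-5) = -10 + 25*l - 5*N*l)
c(173, 122) + G(203, 202) = (-10 + 25*173 - 5*122*173) + 1/(202 + 203) = (-10 + 4325 - 105530) + 1/405 = -101215 + 1/405 = -40992074/405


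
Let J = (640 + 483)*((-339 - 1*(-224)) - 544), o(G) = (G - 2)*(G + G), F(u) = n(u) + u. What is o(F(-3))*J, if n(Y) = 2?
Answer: -4440342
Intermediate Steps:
F(u) = 2 + u
o(G) = 2*G*(-2 + G) (o(G) = (-2 + G)*(2*G) = 2*G*(-2 + G))
J = -740057 (J = 1123*((-339 + 224) - 544) = 1123*(-115 - 544) = 1123*(-659) = -740057)
o(F(-3))*J = (2*(2 - 3)*(-2 + (2 - 3)))*(-740057) = (2*(-1)*(-2 - 1))*(-740057) = (2*(-1)*(-3))*(-740057) = 6*(-740057) = -4440342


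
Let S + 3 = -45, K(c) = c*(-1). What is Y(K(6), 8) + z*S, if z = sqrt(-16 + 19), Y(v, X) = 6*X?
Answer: 48 - 48*sqrt(3) ≈ -35.138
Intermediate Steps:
K(c) = -c
S = -48 (S = -3 - 45 = -48)
z = sqrt(3) ≈ 1.7320
Y(K(6), 8) + z*S = 6*8 + sqrt(3)*(-48) = 48 - 48*sqrt(3)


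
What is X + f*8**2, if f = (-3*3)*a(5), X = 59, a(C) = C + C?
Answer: -5701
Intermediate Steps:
a(C) = 2*C
f = -90 (f = (-3*3)*(2*5) = -9*10 = -90)
X + f*8**2 = 59 - 90*8**2 = 59 - 90*64 = 59 - 5760 = -5701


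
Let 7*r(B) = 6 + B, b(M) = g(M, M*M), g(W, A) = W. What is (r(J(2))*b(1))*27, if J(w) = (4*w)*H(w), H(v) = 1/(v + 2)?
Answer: 216/7 ≈ 30.857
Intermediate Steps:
b(M) = M
H(v) = 1/(2 + v)
J(w) = 4*w/(2 + w) (J(w) = (4*w)/(2 + w) = 4*w/(2 + w))
r(B) = 6/7 + B/7 (r(B) = (6 + B)/7 = 6/7 + B/7)
(r(J(2))*b(1))*27 = ((6/7 + (4*2/(2 + 2))/7)*1)*27 = ((6/7 + (4*2/4)/7)*1)*27 = ((6/7 + (4*2*(¼))/7)*1)*27 = ((6/7 + (⅐)*2)*1)*27 = ((6/7 + 2/7)*1)*27 = ((8/7)*1)*27 = (8/7)*27 = 216/7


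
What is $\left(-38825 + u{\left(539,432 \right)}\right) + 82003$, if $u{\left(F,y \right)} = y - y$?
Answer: $43178$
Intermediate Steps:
$u{\left(F,y \right)} = 0$
$\left(-38825 + u{\left(539,432 \right)}\right) + 82003 = \left(-38825 + 0\right) + 82003 = -38825 + 82003 = 43178$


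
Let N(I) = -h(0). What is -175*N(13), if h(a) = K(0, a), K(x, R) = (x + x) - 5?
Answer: -875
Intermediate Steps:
K(x, R) = -5 + 2*x (K(x, R) = 2*x - 5 = -5 + 2*x)
h(a) = -5 (h(a) = -5 + 2*0 = -5 + 0 = -5)
N(I) = 5 (N(I) = -1*(-5) = 5)
-175*N(13) = -175*5 = -875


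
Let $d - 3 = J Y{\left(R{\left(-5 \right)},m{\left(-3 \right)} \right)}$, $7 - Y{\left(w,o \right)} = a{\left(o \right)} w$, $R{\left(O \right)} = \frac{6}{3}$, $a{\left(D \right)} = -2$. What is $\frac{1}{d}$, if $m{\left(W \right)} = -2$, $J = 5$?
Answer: $\frac{1}{58} \approx 0.017241$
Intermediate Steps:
$R{\left(O \right)} = 2$ ($R{\left(O \right)} = 6 \cdot \frac{1}{3} = 2$)
$Y{\left(w,o \right)} = 7 + 2 w$ ($Y{\left(w,o \right)} = 7 - - 2 w = 7 + 2 w$)
$d = 58$ ($d = 3 + 5 \left(7 + 2 \cdot 2\right) = 3 + 5 \left(7 + 4\right) = 3 + 5 \cdot 11 = 3 + 55 = 58$)
$\frac{1}{d} = \frac{1}{58}$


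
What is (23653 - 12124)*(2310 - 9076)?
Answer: -78005214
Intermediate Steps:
(23653 - 12124)*(2310 - 9076) = 11529*(-6766) = -78005214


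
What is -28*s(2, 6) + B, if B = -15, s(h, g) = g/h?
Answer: -99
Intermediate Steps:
-28*s(2, 6) + B = -168/2 - 15 = -28*3 - 15 = -84 - 15 = -99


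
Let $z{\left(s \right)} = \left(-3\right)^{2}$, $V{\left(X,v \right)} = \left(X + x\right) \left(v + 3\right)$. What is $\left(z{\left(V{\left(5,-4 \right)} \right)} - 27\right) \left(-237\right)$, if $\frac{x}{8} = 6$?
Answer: $4266$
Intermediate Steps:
$x = 48$ ($x = 8 \cdot 6 = 48$)
$V{\left(X,v \right)} = \left(3 + v\right) \left(48 + X\right)$ ($V{\left(X,v \right)} = \left(X + 48\right) \left(v + 3\right) = \left(48 + X\right) \left(3 + v\right) = \left(3 + v\right) \left(48 + X\right)$)
$z{\left(s \right)} = 9$
$\left(z{\left(V{\left(5,-4 \right)} \right)} - 27\right) \left(-237\right) = \left(9 - 27\right) \left(-237\right) = \left(-18\right) \left(-237\right) = 4266$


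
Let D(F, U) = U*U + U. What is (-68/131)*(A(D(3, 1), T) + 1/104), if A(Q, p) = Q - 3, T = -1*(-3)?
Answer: 1751/3406 ≈ 0.51409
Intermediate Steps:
D(F, U) = U + U² (D(F, U) = U² + U = U + U²)
T = 3
A(Q, p) = -3 + Q
(-68/131)*(A(D(3, 1), T) + 1/104) = (-68/131)*((-3 + 1*(1 + 1)) + 1/104) = (-68*1/131)*((-3 + 1*2) + 1/104) = -68*((-3 + 2) + 1/104)/131 = -68*(-1 + 1/104)/131 = -68/131*(-103/104) = 1751/3406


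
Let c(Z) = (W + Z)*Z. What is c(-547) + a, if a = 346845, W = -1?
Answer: 646601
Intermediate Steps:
c(Z) = Z*(-1 + Z) (c(Z) = (-1 + Z)*Z = Z*(-1 + Z))
c(-547) + a = -547*(-1 - 547) + 346845 = -547*(-548) + 346845 = 299756 + 346845 = 646601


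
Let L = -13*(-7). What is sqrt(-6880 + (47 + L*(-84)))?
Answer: I*sqrt(14477) ≈ 120.32*I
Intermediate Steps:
L = 91
sqrt(-6880 + (47 + L*(-84))) = sqrt(-6880 + (47 + 91*(-84))) = sqrt(-6880 + (47 - 7644)) = sqrt(-6880 - 7597) = sqrt(-14477) = I*sqrt(14477)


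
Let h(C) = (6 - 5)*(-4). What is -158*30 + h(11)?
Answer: -4744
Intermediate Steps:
h(C) = -4 (h(C) = 1*(-4) = -4)
-158*30 + h(11) = -158*30 - 4 = -4740 - 4 = -4744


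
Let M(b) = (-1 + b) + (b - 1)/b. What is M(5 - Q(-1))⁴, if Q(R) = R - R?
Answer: 331776/625 ≈ 530.84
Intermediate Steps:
Q(R) = 0
M(b) = -1 + b + (-1 + b)/b (M(b) = (-1 + b) + (-1 + b)/b = -1 + b + (-1 + b)/b)
M(5 - Q(-1))⁴ = ((5 - 1*0) - 1/(5 - 1*0))⁴ = ((5 + 0) - 1/(5 + 0))⁴ = (5 - 1/5)⁴ = (5 - 1*⅕)⁴ = (5 - ⅕)⁴ = (24/5)⁴ = 331776/625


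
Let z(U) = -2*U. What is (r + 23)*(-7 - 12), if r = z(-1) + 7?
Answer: -608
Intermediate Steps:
r = 9 (r = -2*(-1) + 7 = 2 + 7 = 9)
(r + 23)*(-7 - 12) = (9 + 23)*(-7 - 12) = 32*(-19) = -608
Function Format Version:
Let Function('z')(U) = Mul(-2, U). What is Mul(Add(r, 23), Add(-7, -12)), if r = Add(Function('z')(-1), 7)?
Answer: -608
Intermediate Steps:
r = 9 (r = Add(Mul(-2, -1), 7) = Add(2, 7) = 9)
Mul(Add(r, 23), Add(-7, -12)) = Mul(Add(9, 23), Add(-7, -12)) = Mul(32, -19) = -608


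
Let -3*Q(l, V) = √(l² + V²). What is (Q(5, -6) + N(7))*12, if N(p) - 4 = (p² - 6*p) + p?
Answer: 216 - 4*√61 ≈ 184.76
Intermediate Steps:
N(p) = 4 + p² - 5*p (N(p) = 4 + ((p² - 6*p) + p) = 4 + (p² - 5*p) = 4 + p² - 5*p)
Q(l, V) = -√(V² + l²)/3 (Q(l, V) = -√(l² + V²)/3 = -√(V² + l²)/3)
(Q(5, -6) + N(7))*12 = (-√((-6)² + 5²)/3 + (4 + 7² - 5*7))*12 = (-√(36 + 25)/3 + (4 + 49 - 35))*12 = (-√61/3 + 18)*12 = (18 - √61/3)*12 = 216 - 4*√61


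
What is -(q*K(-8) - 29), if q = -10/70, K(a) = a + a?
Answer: 187/7 ≈ 26.714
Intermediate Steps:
K(a) = 2*a
q = -1/7 (q = -10*1/70 = -1/7 ≈ -0.14286)
-(q*K(-8) - 29) = -(-2*(-8)/7 - 29) = -(-1/7*(-16) - 29) = -(16/7 - 29) = -1*(-187/7) = 187/7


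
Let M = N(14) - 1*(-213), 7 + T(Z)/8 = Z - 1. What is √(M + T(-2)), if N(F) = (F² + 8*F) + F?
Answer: √455 ≈ 21.331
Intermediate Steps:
T(Z) = -64 + 8*Z (T(Z) = -56 + 8*(Z - 1) = -56 + 8*(-1 + Z) = -56 + (-8 + 8*Z) = -64 + 8*Z)
N(F) = F² + 9*F
M = 535 (M = 14*(9 + 14) - 1*(-213) = 14*23 + 213 = 322 + 213 = 535)
√(M + T(-2)) = √(535 + (-64 + 8*(-2))) = √(535 + (-64 - 16)) = √(535 - 80) = √455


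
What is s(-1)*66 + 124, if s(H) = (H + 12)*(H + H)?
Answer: -1328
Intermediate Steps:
s(H) = 2*H*(12 + H) (s(H) = (12 + H)*(2*H) = 2*H*(12 + H))
s(-1)*66 + 124 = (2*(-1)*(12 - 1))*66 + 124 = (2*(-1)*11)*66 + 124 = -22*66 + 124 = -1452 + 124 = -1328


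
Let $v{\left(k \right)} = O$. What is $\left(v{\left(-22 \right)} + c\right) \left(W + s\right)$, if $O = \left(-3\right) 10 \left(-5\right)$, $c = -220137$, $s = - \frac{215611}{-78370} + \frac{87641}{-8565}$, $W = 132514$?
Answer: $- \frac{76731077176067013}{2632310} \approx -2.915 \cdot 10^{10}$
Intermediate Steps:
$s = - \frac{59079023}{7896930}$ ($s = \left(-215611\right) \left(- \frac{1}{78370}\right) + 87641 \left(- \frac{1}{8565}\right) = \frac{12683}{4610} - \frac{87641}{8565} = - \frac{59079023}{7896930} \approx -7.4813$)
$O = 150$ ($O = \left(-30\right) \left(-5\right) = 150$)
$v{\left(k \right)} = 150$
$\left(v{\left(-22 \right)} + c\right) \left(W + s\right) = \left(150 - 220137\right) \left(132514 - \frac{59079023}{7896930}\right) = \left(-219987\right) \frac{1046394702997}{7896930} = - \frac{76731077176067013}{2632310}$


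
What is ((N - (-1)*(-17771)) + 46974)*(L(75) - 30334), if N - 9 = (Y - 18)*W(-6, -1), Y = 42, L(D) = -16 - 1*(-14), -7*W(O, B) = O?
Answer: -6207595008/7 ≈ -8.8680e+8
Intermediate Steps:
W(O, B) = -O/7
L(D) = -2 (L(D) = -16 + 14 = -2)
N = 207/7 (N = 9 + (42 - 18)*(-⅐*(-6)) = 9 + 24*(6/7) = 9 + 144/7 = 207/7 ≈ 29.571)
((N - (-1)*(-17771)) + 46974)*(L(75) - 30334) = ((207/7 - (-1)*(-17771)) + 46974)*(-2 - 30334) = ((207/7 - 1*17771) + 46974)*(-30336) = ((207/7 - 17771) + 46974)*(-30336) = (-124190/7 + 46974)*(-30336) = (204628/7)*(-30336) = -6207595008/7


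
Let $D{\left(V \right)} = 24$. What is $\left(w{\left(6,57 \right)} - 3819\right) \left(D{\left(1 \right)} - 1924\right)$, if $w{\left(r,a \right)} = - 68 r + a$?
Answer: $7923000$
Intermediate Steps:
$w{\left(r,a \right)} = a - 68 r$
$\left(w{\left(6,57 \right)} - 3819\right) \left(D{\left(1 \right)} - 1924\right) = \left(\left(57 - 408\right) - 3819\right) \left(24 - 1924\right) = \left(\left(57 - 408\right) - 3819\right) \left(-1900\right) = \left(-351 - 3819\right) \left(-1900\right) = \left(-4170\right) \left(-1900\right) = 7923000$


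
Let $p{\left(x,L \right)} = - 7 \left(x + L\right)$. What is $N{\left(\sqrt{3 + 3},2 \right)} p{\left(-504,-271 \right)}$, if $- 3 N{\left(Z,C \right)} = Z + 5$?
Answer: $- \frac{27125}{3} - \frac{5425 \sqrt{6}}{3} \approx -13471.0$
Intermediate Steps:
$N{\left(Z,C \right)} = - \frac{5}{3} - \frac{Z}{3}$ ($N{\left(Z,C \right)} = - \frac{Z + 5}{3} = - \frac{5 + Z}{3} = - \frac{5}{3} - \frac{Z}{3}$)
$p{\left(x,L \right)} = - 7 L - 7 x$ ($p{\left(x,L \right)} = - 7 \left(L + x\right) = - 7 L - 7 x$)
$N{\left(\sqrt{3 + 3},2 \right)} p{\left(-504,-271 \right)} = \left(- \frac{5}{3} - \frac{\sqrt{3 + 3}}{3}\right) \left(\left(-7\right) \left(-271\right) - -3528\right) = \left(- \frac{5}{3} - \frac{\sqrt{6}}{3}\right) \left(1897 + 3528\right) = \left(- \frac{5}{3} - \frac{\sqrt{6}}{3}\right) 5425 = - \frac{27125}{3} - \frac{5425 \sqrt{6}}{3}$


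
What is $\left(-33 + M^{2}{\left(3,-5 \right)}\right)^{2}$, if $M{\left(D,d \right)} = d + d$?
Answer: $4489$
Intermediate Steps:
$M{\left(D,d \right)} = 2 d$
$\left(-33 + M^{2}{\left(3,-5 \right)}\right)^{2} = \left(-33 + \left(2 \left(-5\right)\right)^{2}\right)^{2} = \left(-33 + \left(-10\right)^{2}\right)^{2} = \left(-33 + 100\right)^{2} = 67^{2} = 4489$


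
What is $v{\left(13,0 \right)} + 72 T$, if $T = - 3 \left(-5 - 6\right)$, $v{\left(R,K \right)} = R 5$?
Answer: $2441$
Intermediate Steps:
$v{\left(R,K \right)} = 5 R$
$T = 33$ ($T = \left(-3\right) \left(-11\right) = 33$)
$v{\left(13,0 \right)} + 72 T = 5 \cdot 13 + 72 \cdot 33 = 65 + 2376 = 2441$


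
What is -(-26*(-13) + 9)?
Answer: -347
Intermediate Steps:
-(-26*(-13) + 9) = -(338 + 9) = -1*347 = -347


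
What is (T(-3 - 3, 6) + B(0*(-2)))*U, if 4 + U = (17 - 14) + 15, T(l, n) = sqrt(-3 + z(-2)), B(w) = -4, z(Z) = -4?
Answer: -56 + 14*I*sqrt(7) ≈ -56.0 + 37.041*I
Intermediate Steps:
T(l, n) = I*sqrt(7) (T(l, n) = sqrt(-3 - 4) = sqrt(-7) = I*sqrt(7))
U = 14 (U = -4 + ((17 - 14) + 15) = -4 + (3 + 15) = -4 + 18 = 14)
(T(-3 - 3, 6) + B(0*(-2)))*U = (I*sqrt(7) - 4)*14 = (-4 + I*sqrt(7))*14 = -56 + 14*I*sqrt(7)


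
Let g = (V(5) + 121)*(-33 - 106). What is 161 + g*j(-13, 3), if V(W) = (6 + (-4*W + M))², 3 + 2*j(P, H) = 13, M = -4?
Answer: -309114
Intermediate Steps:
j(P, H) = 5 (j(P, H) = -3/2 + (½)*13 = -3/2 + 13/2 = 5)
V(W) = (2 - 4*W)² (V(W) = (6 + (-4*W - 4))² = (6 + (-4 - 4*W))² = (2 - 4*W)²)
g = -61855 (g = (4*(-1 + 2*5)² + 121)*(-33 - 106) = (4*(-1 + 10)² + 121)*(-139) = (4*9² + 121)*(-139) = (4*81 + 121)*(-139) = (324 + 121)*(-139) = 445*(-139) = -61855)
161 + g*j(-13, 3) = 161 - 61855*5 = 161 - 309275 = -309114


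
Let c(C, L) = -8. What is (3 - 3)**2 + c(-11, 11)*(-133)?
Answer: 1064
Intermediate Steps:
(3 - 3)**2 + c(-11, 11)*(-133) = (3 - 3)**2 - 8*(-133) = 0**2 + 1064 = 0 + 1064 = 1064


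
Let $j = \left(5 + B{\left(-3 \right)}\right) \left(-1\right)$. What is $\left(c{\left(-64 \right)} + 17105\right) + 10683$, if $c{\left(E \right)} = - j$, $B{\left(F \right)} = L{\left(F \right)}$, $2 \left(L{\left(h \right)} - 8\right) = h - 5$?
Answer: $27797$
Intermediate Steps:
$L{\left(h \right)} = \frac{11}{2} + \frac{h}{2}$ ($L{\left(h \right)} = 8 + \frac{h - 5}{2} = 8 + \frac{-5 + h}{2} = 8 + \left(- \frac{5}{2} + \frac{h}{2}\right) = \frac{11}{2} + \frac{h}{2}$)
$B{\left(F \right)} = \frac{11}{2} + \frac{F}{2}$
$j = -9$ ($j = \left(5 + \left(\frac{11}{2} + \frac{1}{2} \left(-3\right)\right)\right) \left(-1\right) = \left(5 + \left(\frac{11}{2} - \frac{3}{2}\right)\right) \left(-1\right) = \left(5 + 4\right) \left(-1\right) = 9 \left(-1\right) = -9$)
$c{\left(E \right)} = 9$ ($c{\left(E \right)} = \left(-1\right) \left(-9\right) = 9$)
$\left(c{\left(-64 \right)} + 17105\right) + 10683 = \left(9 + 17105\right) + 10683 = 17114 + 10683 = 27797$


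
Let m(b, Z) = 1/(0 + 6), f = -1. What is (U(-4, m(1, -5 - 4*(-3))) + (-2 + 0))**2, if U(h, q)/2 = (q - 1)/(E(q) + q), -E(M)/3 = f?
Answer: 2304/361 ≈ 6.3823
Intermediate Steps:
E(M) = 3 (E(M) = -3*(-1) = 3)
m(b, Z) = 1/6
U(h, q) = 2*(-1 + q)/(3 + q) (U(h, q) = 2*((q - 1)/(3 + q)) = 2*((-1 + q)/(3 + q)) = 2*(-1 + q)/(3 + q))
(U(-4, m(1, -5 - 4*(-3))) + (-2 + 0))**2 = (2*(-1 + 1/6)/(3 + 1/6) + (-2 + 0))**2 = (2*(-5/6)/(19/6) - 2)**2 = (2*(6/19)*(-5/6) - 2)**2 = (-10/19 - 2)**2 = (-48/19)**2 = 2304/361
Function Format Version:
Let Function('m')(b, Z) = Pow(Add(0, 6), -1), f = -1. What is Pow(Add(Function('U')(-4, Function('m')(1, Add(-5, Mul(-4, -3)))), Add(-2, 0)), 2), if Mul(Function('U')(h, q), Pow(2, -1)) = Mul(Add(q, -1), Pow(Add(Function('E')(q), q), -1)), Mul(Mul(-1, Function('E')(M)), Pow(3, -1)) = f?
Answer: Rational(2304, 361) ≈ 6.3823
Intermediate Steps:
Function('E')(M) = 3 (Function('E')(M) = Mul(-3, -1) = 3)
Function('m')(b, Z) = Rational(1, 6) (Function('m')(b, Z) = Pow(6, -1) = Rational(1, 6))
Function('U')(h, q) = Mul(2, Pow(Add(3, q), -1), Add(-1, q)) (Function('U')(h, q) = Mul(2, Mul(Add(q, -1), Pow(Add(3, q), -1))) = Mul(2, Mul(Add(-1, q), Pow(Add(3, q), -1))) = Mul(2, Mul(Pow(Add(3, q), -1), Add(-1, q))) = Mul(2, Pow(Add(3, q), -1), Add(-1, q)))
Pow(Add(Function('U')(-4, Function('m')(1, Add(-5, Mul(-4, -3)))), Add(-2, 0)), 2) = Pow(Add(Mul(2, Pow(Add(3, Rational(1, 6)), -1), Add(-1, Rational(1, 6))), Add(-2, 0)), 2) = Pow(Add(Mul(2, Pow(Rational(19, 6), -1), Rational(-5, 6)), -2), 2) = Pow(Add(Mul(2, Rational(6, 19), Rational(-5, 6)), -2), 2) = Pow(Add(Rational(-10, 19), -2), 2) = Pow(Rational(-48, 19), 2) = Rational(2304, 361)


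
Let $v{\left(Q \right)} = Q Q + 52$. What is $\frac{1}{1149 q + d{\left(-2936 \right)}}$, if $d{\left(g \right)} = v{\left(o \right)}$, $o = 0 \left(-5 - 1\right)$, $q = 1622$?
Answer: $\frac{1}{1863730} \approx 5.3656 \cdot 10^{-7}$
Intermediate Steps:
$o = 0$ ($o = 0 \left(-6\right) = 0$)
$v{\left(Q \right)} = 52 + Q^{2}$ ($v{\left(Q \right)} = Q^{2} + 52 = 52 + Q^{2}$)
$d{\left(g \right)} = 52$ ($d{\left(g \right)} = 52 + 0^{2} = 52 + 0 = 52$)
$\frac{1}{1149 q + d{\left(-2936 \right)}} = \frac{1}{1149 \cdot 1622 + 52} = \frac{1}{1863678 + 52} = \frac{1}{1863730}$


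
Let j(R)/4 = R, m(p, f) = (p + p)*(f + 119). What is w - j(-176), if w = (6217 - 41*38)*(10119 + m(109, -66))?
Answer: 100975211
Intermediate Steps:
m(p, f) = 2*p*(119 + f) (m(p, f) = (2*p)*(119 + f) = 2*p*(119 + f))
j(R) = 4*R
w = 100974507 (w = (6217 - 41*38)*(10119 + 2*109*(119 - 66)) = (6217 - 1558)*(10119 + 2*109*53) = 4659*(10119 + 11554) = 4659*21673 = 100974507)
w - j(-176) = 100974507 - 4*(-176) = 100974507 - 1*(-704) = 100974507 + 704 = 100975211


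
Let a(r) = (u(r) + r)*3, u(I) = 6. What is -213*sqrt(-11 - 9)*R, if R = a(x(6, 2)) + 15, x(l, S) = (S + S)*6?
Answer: -44730*I*sqrt(5) ≈ -1.0002e+5*I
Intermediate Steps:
x(l, S) = 12*S (x(l, S) = (2*S)*6 = 12*S)
a(r) = 18 + 3*r (a(r) = (6 + r)*3 = 18 + 3*r)
R = 105 (R = (18 + 3*(12*2)) + 15 = (18 + 3*24) + 15 = (18 + 72) + 15 = 90 + 15 = 105)
-213*sqrt(-11 - 9)*R = -213*sqrt(-11 - 9)*105 = -213*sqrt(-20)*105 = -213*2*I*sqrt(5)*105 = -44730*I*sqrt(5)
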